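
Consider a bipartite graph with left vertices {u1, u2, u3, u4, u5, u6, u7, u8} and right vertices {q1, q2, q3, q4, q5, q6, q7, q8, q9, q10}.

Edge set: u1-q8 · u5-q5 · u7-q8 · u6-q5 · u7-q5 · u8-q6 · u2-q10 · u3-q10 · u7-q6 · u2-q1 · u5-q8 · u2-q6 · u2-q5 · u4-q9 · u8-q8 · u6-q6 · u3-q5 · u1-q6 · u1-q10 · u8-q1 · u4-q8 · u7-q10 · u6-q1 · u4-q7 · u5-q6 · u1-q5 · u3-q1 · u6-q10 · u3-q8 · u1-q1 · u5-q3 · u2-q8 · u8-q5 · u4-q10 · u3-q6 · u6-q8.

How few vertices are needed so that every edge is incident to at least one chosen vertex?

A maximum matching has 7 edges (e.g. u1–q10, u2–q5, u3–q6, u4–q7, u5–q3, u6–q1, u7–q8).
By König's theorem the minimum vertex cover has the same size. One such cover is {u4, u5, q1, q5, q6, q8, q10}.

7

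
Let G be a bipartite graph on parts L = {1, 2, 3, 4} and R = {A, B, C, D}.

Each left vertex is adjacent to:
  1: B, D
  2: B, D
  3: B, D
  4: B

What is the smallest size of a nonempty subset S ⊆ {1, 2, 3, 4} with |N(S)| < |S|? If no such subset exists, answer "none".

Take S = {1, 2, 3}. Its neighbourhood is {B, D}, so |N(S)| = 2 < |S| = 3.
Every subset of size less than 3 has at least as many neighbours as members, so 3 is the minimum.

3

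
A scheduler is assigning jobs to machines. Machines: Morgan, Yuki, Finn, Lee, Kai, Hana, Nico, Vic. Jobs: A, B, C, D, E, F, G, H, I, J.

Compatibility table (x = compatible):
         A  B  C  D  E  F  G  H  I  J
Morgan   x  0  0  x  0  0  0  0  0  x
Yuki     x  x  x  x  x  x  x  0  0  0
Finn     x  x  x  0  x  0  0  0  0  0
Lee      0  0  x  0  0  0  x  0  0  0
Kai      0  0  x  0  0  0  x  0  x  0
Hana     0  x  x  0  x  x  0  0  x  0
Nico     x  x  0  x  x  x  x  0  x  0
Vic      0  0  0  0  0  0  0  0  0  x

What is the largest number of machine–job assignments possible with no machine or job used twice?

8

For example, pair Morgan→D, Yuki→A, Finn→B, Lee→C, Kai→I, Hana→E, Nico→G, Vic→J.
All 8 machines are matched, so no larger matching exists.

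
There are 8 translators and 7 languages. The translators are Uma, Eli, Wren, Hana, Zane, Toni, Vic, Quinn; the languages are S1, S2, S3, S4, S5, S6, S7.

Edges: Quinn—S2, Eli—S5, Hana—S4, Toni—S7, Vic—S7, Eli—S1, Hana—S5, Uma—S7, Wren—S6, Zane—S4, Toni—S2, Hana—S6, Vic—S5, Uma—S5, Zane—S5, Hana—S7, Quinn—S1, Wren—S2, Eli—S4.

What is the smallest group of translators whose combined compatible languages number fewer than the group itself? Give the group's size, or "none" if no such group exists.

Take S = {Uma, Eli, Zane, Toni, Vic, Quinn}. Its neighbourhood is {S1, S2, S4, S5, S7}, so |N(S)| = 5 < |S| = 6.
Every subset of size less than 6 has at least as many neighbours as members, so 6 is the minimum.

6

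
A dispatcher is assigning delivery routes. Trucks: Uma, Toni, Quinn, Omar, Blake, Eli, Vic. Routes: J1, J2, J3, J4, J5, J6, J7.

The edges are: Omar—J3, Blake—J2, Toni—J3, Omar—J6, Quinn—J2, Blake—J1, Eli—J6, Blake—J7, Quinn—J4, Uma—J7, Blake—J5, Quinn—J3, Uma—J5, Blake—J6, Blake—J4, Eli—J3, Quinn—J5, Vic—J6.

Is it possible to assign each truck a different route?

The set {Toni, Omar, Eli, Vic} has only 2 neighbours ({J3, J6}), so by Hall's theorem at most 5 of the 7 trucks can be matched.
Hence no matching covers every truck.

No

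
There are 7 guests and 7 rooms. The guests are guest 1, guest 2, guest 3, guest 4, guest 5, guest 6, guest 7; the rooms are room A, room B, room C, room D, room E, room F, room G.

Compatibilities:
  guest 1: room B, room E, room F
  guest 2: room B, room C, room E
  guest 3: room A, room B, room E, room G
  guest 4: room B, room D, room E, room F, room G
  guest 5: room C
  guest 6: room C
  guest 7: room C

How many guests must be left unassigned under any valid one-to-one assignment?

A valid assignment of size 5: guest 1→room F, guest 2→room E, guest 3→room G, guest 4→room D, guest 5→room C.
The set {guest 5, guest 6, guest 7} has only 1 neighbour ({room C}), so by Hall's theorem at most 5 of the 7 guests can be matched.
That matches 5 of the 7, leaving 2 unmatched; no matching can do better.

2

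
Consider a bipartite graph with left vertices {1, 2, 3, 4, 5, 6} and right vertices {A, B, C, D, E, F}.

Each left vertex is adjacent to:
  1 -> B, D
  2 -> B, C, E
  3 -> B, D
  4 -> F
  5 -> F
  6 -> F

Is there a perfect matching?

No

The set {4, 5, 6} has only 1 neighbour ({F}), so by Hall's theorem at most 4 of the 6 left vertices can be matched.
Hence no matching covers every left vertex.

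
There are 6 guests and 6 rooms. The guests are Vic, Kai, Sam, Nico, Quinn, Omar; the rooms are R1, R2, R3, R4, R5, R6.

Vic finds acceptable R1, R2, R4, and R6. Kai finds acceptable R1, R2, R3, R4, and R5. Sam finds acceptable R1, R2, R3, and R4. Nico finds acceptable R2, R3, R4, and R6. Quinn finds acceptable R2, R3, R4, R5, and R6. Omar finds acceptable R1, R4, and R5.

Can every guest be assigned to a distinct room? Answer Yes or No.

Yes

One maximum matching: Vic→R6, Kai→R5, Sam→R1, Nico→R2, Quinn→R3, Omar→R4.
All 6 guests are covered.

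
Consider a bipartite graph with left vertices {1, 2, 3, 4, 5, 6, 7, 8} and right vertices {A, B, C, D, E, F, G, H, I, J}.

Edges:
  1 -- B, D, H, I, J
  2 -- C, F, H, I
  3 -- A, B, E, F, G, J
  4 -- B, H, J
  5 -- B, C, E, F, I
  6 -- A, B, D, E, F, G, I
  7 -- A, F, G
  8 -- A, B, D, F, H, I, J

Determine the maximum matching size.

One maximum matching: 1→H, 2→C, 3→G, 4→B, 5→E, 6→A, 7→F, 8→J.
All 8 left vertices are matched, so no larger matching exists.

8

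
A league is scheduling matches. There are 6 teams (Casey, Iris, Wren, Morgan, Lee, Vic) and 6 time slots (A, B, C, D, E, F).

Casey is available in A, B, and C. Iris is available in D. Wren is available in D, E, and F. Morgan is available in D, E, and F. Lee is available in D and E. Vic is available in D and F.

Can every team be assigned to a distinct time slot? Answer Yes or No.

No

The set {Iris, Wren, Morgan, Lee, Vic} has only 3 neighbours ({D, E, F}), so by Hall's theorem at most 4 of the 6 teams can be matched.
Hence no matching covers every team.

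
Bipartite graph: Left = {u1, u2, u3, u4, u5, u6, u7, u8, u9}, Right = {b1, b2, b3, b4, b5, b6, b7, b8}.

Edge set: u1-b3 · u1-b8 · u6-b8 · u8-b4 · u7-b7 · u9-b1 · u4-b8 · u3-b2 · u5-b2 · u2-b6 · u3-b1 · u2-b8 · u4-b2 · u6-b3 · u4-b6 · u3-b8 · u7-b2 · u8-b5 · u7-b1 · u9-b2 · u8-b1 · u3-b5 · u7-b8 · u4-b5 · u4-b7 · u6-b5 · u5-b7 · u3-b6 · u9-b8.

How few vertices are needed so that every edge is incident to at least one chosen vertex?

8

The 8 edges u1–b3, u2–b6, u3–b1, u4–b7, u5–b2, u6–b5, u7–b8, u8–b4 form a matching, so any vertex cover needs at least 8 vertices (one per matched edge).
Conversely {u8, b1, b2, b3, b5, b6, b7, b8} meets every edge and has exactly 8 vertices, so 8 is optimal.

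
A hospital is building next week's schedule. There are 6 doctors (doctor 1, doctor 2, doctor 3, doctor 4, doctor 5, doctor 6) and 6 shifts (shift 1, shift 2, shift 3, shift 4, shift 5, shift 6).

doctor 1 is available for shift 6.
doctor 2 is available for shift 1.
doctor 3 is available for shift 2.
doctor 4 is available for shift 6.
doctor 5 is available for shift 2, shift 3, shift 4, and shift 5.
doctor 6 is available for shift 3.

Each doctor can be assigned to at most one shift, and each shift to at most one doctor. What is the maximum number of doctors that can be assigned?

One maximum matching: doctor 1-shift 6, doctor 2-shift 1, doctor 3-shift 2, doctor 5-shift 5, doctor 6-shift 3.
The set {doctor 1, doctor 4} has only 1 neighbour ({shift 6}), so by Hall's theorem at most 5 of the 6 doctors can be matched.

5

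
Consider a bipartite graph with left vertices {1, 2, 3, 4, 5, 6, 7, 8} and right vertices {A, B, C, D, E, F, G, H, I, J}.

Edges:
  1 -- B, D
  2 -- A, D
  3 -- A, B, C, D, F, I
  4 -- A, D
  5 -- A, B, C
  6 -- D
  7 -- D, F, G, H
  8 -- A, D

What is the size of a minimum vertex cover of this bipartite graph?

6

A maximum matching has 6 edges (e.g. 1–B, 2–A, 3–I, 4–D, 5–C, 7–F).
By König's theorem the minimum vertex cover has the same size. One such cover is {1, 3, 5, 7, A, D}.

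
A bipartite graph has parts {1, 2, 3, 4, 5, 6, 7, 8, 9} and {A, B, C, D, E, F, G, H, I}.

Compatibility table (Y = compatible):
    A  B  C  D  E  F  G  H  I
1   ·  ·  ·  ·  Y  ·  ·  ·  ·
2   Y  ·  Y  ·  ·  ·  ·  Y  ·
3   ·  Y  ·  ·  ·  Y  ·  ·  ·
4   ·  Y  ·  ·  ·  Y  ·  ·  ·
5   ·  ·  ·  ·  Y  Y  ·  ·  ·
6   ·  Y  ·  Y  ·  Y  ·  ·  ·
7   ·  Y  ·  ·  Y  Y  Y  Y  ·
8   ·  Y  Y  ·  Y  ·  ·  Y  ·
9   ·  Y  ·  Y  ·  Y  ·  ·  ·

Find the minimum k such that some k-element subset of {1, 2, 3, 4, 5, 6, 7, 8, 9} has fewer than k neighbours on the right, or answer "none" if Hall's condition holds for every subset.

4

Take S = {1, 3, 4, 5}. Its neighbourhood is {B, E, F}, so |N(S)| = 3 < |S| = 4.
Every subset of size less than 4 has at least as many neighbours as members, so 4 is the minimum.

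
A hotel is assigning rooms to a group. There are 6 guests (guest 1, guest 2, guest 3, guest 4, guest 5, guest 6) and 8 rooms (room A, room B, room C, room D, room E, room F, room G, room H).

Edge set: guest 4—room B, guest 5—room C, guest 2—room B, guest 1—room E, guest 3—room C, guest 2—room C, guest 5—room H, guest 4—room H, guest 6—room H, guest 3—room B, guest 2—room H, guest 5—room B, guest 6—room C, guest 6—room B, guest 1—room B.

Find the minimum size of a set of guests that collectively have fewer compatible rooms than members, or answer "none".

Take S = {guest 2, guest 3, guest 4, guest 5}. Its neighbourhood is {room B, room C, room H}, so |N(S)| = 3 < |S| = 4.
Every subset of size less than 4 has at least as many neighbours as members, so 4 is the minimum.

4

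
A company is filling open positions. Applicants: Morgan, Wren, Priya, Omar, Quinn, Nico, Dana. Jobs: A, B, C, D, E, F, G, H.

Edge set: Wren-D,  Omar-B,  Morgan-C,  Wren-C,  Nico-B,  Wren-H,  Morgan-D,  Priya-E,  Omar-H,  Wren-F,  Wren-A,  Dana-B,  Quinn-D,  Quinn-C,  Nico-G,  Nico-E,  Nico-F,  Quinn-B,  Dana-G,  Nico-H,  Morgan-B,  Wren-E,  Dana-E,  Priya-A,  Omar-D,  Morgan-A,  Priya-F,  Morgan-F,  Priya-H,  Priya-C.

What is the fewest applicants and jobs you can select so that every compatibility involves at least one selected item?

A maximum matching has 7 edges (e.g. Morgan–A, Wren–H, Priya–E, Omar–D, Quinn–C, Nico–G, Dana–B).
By König's theorem the minimum vertex cover has the same size. One such cover is {Morgan, Wren, Priya, Omar, Quinn, Nico, Dana}.

7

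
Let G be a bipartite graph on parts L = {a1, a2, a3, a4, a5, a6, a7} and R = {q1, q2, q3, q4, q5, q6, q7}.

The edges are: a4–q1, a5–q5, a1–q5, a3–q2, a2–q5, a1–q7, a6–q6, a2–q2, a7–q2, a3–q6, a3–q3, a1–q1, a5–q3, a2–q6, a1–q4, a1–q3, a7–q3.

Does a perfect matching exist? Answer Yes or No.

The set {a2, a3, a5, a6, a7} has only 4 neighbours ({q2, q3, q5, q6}), so by Hall's theorem at most 6 of the 7 left vertices can be matched.
Hence no matching covers every left vertex.

No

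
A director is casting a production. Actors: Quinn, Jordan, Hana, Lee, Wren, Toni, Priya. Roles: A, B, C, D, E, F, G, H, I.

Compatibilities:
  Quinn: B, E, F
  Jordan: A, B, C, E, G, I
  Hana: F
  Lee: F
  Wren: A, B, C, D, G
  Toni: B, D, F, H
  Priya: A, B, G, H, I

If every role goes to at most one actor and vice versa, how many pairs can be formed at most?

A valid assignment of size 6: Quinn–B, Jordan–E, Hana–F, Wren–A, Toni–D, Priya–G.
The set {Hana, Lee} has only 1 neighbour ({F}), so by Hall's theorem at most 6 of the 7 actors can be matched.

6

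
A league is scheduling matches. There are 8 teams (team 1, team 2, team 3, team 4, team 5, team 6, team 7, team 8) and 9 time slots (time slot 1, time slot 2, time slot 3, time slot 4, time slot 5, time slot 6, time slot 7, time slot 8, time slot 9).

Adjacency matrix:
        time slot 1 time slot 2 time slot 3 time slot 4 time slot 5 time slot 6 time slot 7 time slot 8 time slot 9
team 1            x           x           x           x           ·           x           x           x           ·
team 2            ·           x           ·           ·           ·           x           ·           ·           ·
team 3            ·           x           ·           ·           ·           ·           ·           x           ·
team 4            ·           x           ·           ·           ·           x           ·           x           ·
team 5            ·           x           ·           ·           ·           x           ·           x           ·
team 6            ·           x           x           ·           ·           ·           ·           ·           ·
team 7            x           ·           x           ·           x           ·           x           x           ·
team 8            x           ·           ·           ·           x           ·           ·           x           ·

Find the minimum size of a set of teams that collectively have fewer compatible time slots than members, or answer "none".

Take S = {team 2, team 3, team 4, team 5}. Its neighbourhood is {time slot 2, time slot 6, time slot 8}, so |N(S)| = 3 < |S| = 4.
Every subset of size less than 4 has at least as many neighbours as members, so 4 is the minimum.

4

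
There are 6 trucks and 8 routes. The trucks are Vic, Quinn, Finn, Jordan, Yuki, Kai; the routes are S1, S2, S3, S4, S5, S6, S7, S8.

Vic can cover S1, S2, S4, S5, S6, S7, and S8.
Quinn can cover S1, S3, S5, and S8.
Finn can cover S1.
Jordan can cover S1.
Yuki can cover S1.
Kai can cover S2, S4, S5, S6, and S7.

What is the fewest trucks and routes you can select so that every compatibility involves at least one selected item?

The 4 edges Vic–S7, Quinn–S8, Finn–S1, Kai–S2 form a matching, so any vertex cover needs at least 4 vertices (one per matched edge).
Conversely {Vic, Quinn, Kai, S1} meets every edge and has exactly 4 vertices, so 4 is optimal.

4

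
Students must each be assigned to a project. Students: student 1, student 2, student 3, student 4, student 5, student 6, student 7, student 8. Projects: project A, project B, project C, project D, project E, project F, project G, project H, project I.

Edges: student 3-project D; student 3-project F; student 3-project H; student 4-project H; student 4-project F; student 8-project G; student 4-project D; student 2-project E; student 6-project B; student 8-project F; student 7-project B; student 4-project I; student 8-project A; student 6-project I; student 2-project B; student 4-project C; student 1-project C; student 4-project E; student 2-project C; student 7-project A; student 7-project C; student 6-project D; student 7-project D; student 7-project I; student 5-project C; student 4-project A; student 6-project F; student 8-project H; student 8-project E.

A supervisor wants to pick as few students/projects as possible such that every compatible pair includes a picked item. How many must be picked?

The 7 edges student 1–project C, student 2–project E, student 3–project H, student 4–project A, student 6–project F, student 7–project I, student 8–project G form a matching, so any vertex cover needs at least 7 vertices (one per matched edge).
Conversely {student 2, student 3, student 4, student 6, student 7, student 8, project C} meets every edge and has exactly 7 vertices, so 7 is optimal.

7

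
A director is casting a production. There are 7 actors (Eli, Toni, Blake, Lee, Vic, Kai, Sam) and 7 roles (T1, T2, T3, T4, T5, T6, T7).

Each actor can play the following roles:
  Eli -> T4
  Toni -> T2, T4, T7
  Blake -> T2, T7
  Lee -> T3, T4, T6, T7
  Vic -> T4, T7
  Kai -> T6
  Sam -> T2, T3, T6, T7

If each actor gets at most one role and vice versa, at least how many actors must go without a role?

For example, pair Eli–T4, Toni–T2, Blake–T7, Lee–T3, Kai–T6.
The set {Eli, Toni, Blake, Lee, Vic, Kai, Sam} has only 5 neighbours ({T2, T3, T4, T6, T7}), so by Hall's theorem at most 5 of the 7 actors can be matched.
That matches 5 of the 7, leaving 2 unmatched; no matching can do better.

2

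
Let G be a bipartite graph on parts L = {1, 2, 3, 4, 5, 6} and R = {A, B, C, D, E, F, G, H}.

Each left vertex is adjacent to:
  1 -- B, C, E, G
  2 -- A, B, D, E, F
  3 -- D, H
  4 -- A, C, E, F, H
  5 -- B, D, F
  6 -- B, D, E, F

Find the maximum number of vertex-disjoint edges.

A valid assignment of size 6: 1→E, 2→A, 3→D, 4→H, 5→F, 6→B.
All 6 left vertices are matched, so no larger matching exists.

6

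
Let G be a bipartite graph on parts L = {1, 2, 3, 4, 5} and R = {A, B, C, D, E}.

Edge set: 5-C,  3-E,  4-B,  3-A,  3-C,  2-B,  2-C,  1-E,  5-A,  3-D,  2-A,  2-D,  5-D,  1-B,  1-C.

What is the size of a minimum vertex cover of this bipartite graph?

A maximum matching has 5 edges (e.g. 1–E, 2–A, 3–D, 4–B, 5–C).
By König's theorem the minimum vertex cover has the same size. One such cover is {1, 2, 3, 4, 5}.

5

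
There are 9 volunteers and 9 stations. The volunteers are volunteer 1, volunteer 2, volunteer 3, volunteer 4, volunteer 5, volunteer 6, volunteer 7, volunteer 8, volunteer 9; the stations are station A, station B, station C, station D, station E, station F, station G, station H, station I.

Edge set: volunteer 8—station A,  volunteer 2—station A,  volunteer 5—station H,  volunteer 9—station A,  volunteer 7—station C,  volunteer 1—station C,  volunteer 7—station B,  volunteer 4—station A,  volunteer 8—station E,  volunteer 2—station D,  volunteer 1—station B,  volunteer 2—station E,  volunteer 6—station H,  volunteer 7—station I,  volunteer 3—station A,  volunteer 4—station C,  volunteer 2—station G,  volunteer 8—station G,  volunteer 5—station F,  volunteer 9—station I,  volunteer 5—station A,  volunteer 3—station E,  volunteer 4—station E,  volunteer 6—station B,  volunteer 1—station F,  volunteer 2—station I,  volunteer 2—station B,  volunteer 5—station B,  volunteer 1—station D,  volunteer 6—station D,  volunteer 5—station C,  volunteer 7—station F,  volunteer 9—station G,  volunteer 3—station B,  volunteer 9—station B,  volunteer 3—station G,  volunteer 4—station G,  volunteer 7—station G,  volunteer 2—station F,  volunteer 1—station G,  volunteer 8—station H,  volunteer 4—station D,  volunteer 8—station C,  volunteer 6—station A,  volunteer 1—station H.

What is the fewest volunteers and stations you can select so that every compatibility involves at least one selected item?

A maximum matching has 9 edges (e.g. volunteer 1–station H, volunteer 2–station B, volunteer 3–station E, volunteer 4–station C, volunteer 5–station F, volunteer 6–station D, volunteer 7–station I, volunteer 8–station G, volunteer 9–station A).
By König's theorem the minimum vertex cover has the same size. One such cover is {volunteer 1, volunteer 2, volunteer 3, volunteer 4, volunteer 5, volunteer 6, volunteer 7, volunteer 8, volunteer 9}.

9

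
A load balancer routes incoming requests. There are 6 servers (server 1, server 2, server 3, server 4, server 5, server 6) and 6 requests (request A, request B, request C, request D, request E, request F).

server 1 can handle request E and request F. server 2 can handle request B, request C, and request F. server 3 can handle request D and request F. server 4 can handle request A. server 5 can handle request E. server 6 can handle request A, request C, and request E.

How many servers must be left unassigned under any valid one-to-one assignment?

0

One maximum matching: server 1–request F, server 2–request B, server 3–request D, server 4–request A, server 5–request E, server 6–request C.
All 6 servers are matched, so no larger matching exists.
That matches 6 of the 6, leaving 0 unmatched; no matching can do better.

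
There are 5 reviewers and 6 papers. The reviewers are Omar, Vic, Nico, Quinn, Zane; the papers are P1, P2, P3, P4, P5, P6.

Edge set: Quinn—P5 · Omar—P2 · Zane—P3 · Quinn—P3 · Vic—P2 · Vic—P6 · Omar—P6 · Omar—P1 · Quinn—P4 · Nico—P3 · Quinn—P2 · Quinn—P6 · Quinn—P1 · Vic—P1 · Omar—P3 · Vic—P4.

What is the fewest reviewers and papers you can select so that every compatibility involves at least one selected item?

4

A maximum matching has 4 edges (e.g. Omar–P2, Vic–P6, Nico–P3, Quinn–P1).
By König's theorem the minimum vertex cover has the same size. One such cover is {Omar, Vic, Quinn, P3}.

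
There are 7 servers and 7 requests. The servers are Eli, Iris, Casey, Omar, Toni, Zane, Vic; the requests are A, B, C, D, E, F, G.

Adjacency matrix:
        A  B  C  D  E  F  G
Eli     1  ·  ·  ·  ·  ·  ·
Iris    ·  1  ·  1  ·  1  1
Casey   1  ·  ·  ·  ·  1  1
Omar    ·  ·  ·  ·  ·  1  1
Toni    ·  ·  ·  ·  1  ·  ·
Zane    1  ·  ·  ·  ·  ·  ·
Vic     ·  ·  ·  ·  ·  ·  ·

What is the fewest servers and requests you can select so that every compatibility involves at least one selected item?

5

The 5 edges Eli–A, Iris–B, Casey–G, Omar–F, Toni–E form a matching, so any vertex cover needs at least 5 vertices (one per matched edge).
Conversely {Iris, Casey, Omar, Toni, A} meets every edge and has exactly 5 vertices, so 5 is optimal.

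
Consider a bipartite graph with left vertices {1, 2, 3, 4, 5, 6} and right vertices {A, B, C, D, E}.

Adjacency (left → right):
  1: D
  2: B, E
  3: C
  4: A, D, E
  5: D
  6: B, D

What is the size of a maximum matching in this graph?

5

For example, pair 1→D, 2→E, 3→C, 4→A, 6→B.
The set {1, 5} has only 1 neighbour ({D}), so by Hall's theorem at most 5 of the 6 left vertices can be matched.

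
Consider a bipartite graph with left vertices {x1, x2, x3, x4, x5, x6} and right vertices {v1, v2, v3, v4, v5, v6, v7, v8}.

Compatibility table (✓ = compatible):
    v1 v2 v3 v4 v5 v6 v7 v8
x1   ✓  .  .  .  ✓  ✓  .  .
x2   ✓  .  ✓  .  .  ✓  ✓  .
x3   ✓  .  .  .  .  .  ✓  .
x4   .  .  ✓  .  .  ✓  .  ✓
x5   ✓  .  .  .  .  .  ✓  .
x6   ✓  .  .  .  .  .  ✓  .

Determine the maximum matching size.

A valid assignment of size 5: x1–v5, x2–v6, x3–v1, x4–v3, x5–v7.
The set {x3, x5, x6} has only 2 neighbours ({v1, v7}), so by Hall's theorem at most 5 of the 6 left vertices can be matched.

5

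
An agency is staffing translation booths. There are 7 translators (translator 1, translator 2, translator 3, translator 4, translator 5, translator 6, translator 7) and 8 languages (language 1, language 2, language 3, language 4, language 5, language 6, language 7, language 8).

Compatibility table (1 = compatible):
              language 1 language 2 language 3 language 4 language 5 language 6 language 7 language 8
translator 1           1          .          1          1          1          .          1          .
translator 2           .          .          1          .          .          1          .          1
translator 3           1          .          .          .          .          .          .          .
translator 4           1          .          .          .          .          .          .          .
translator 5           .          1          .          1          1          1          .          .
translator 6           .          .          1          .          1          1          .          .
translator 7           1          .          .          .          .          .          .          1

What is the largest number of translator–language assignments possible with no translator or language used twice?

6

For example, pair translator 1→language 7, translator 2→language 6, translator 3→language 1, translator 5→language 2, translator 6→language 3, translator 7→language 8.
The set {translator 3, translator 4} has only 1 neighbour ({language 1}), so by Hall's theorem at most 6 of the 7 translators can be matched.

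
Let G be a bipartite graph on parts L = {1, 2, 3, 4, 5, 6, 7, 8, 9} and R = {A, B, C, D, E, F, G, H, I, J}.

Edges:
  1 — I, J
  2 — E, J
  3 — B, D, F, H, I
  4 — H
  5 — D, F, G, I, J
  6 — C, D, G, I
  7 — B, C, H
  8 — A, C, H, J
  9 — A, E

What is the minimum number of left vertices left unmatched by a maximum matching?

0

For example, pair 1→I, 2→J, 3→D, 4→H, 5→F, 6→G, 7→B, 8→C, 9→E.
All 9 left vertices are matched, so no larger matching exists.
That matches 9 of the 9, leaving 0 unmatched; no matching can do better.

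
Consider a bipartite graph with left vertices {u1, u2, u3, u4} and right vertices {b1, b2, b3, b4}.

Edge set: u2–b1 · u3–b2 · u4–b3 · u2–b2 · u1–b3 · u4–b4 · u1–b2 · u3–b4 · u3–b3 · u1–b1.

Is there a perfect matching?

Yes

For example, pair u1-b2, u2-b1, u3-b4, u4-b3.
Every left vertex is matched, so this is a perfect matching.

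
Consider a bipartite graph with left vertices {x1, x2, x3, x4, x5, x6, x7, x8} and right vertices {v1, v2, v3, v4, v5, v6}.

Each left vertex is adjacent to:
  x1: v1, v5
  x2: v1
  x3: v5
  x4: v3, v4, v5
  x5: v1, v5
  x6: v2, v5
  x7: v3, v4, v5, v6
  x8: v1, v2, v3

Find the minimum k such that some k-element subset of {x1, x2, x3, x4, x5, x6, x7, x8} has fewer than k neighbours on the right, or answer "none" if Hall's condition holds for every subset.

Take S = {x1, x2, x3}. Its neighbourhood is {v1, v5}, so |N(S)| = 2 < |S| = 3.
Every subset of size less than 3 has at least as many neighbours as members, so 3 is the minimum.

3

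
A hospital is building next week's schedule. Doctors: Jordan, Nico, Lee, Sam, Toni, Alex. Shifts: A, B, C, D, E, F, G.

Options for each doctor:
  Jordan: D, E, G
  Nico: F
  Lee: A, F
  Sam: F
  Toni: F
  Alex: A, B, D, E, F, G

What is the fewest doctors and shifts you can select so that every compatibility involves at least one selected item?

4

A maximum matching has 4 edges (e.g. Jordan–E, Nico–F, Lee–A, Alex–G).
By König's theorem the minimum vertex cover has the same size. One such cover is {Jordan, Lee, Alex, F}.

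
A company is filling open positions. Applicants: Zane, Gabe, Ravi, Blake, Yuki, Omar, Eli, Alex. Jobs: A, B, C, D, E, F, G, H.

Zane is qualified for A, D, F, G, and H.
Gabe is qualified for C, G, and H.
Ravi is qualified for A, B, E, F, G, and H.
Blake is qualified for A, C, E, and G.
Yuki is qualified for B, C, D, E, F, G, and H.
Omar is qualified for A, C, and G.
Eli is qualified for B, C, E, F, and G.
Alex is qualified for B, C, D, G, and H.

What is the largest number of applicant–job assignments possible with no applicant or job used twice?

8

A valid assignment of size 8: Zane-D, Gabe-H, Ravi-F, Blake-C, Yuki-B, Omar-A, Eli-E, Alex-G.
This saturates every applicant, so 8 is the maximum.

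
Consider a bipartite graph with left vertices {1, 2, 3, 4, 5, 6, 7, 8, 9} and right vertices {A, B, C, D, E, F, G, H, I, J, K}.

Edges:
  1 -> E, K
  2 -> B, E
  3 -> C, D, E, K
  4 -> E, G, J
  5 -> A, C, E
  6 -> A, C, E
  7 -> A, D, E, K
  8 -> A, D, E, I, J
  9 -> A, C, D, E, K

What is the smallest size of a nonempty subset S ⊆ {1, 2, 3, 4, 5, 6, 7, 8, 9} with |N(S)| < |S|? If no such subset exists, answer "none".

Take S = {1, 3, 5, 6, 7, 9}. Its neighbourhood is {A, C, D, E, K}, so |N(S)| = 5 < |S| = 6.
Every subset of size less than 6 has at least as many neighbours as members, so 6 is the minimum.

6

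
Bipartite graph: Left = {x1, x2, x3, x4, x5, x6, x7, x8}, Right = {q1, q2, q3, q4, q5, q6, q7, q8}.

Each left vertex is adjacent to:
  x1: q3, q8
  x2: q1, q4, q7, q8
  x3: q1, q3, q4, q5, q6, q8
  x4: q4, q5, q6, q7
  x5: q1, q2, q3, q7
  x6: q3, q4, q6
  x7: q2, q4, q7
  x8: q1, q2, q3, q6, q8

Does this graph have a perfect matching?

Yes

For example, pair x1-q8, x2-q1, x3-q5, x4-q7, x5-q2, x6-q3, x7-q4, x8-q6.
All 8 left vertices are covered.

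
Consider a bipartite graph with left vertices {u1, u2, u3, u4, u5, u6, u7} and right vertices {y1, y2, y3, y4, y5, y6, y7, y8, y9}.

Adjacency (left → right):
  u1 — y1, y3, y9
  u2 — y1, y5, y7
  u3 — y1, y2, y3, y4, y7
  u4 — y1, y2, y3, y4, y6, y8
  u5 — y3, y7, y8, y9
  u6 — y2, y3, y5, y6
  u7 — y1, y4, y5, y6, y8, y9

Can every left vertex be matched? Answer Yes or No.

Yes

One maximum matching: u1→y3, u2→y1, u3→y7, u4→y4, u5→y8, u6→y2, u7→y6.
All 7 left vertices are covered.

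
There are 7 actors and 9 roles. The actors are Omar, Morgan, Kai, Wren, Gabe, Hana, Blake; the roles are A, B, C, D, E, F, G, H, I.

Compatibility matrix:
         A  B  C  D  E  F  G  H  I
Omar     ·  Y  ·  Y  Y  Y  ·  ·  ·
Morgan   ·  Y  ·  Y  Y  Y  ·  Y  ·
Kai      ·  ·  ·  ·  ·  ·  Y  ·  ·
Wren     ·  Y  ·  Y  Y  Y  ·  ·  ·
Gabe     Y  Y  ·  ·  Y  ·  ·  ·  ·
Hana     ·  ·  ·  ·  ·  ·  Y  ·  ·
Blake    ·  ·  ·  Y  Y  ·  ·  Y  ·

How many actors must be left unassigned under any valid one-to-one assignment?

A valid assignment of size 6: Omar→D, Morgan→H, Kai→G, Wren→B, Gabe→A, Blake→E.
The set {Kai, Hana} has only 1 neighbour ({G}), so by Hall's theorem at most 6 of the 7 actors can be matched.
That matches 6 of the 7, leaving 1 unmatched; no matching can do better.

1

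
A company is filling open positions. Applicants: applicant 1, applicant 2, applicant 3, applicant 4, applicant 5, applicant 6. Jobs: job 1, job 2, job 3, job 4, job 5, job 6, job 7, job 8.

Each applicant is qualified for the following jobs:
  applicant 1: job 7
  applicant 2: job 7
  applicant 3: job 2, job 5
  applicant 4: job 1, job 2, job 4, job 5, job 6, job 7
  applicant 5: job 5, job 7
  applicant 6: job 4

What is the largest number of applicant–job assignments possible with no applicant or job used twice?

For example, pair applicant 1→job 7, applicant 3→job 2, applicant 4→job 1, applicant 5→job 5, applicant 6→job 4.
The set {applicant 1, applicant 2} has only 1 neighbour ({job 7}), so by Hall's theorem at most 5 of the 6 applicants can be matched.

5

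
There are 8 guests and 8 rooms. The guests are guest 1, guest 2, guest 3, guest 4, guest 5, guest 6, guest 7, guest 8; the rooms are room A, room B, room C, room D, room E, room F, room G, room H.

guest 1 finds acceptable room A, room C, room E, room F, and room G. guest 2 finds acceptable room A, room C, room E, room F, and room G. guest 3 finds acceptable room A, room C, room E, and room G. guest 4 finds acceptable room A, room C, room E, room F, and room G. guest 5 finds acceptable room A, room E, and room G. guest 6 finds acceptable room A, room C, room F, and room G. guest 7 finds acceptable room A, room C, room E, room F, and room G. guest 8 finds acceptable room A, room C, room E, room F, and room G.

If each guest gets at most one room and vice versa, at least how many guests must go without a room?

One maximum matching: guest 1–room F, guest 2–room A, guest 3–room E, guest 4–room C, guest 5–room G.
The set {guest 1, guest 2, guest 3, guest 4, guest 5, guest 6, guest 7, guest 8} has only 5 neighbours ({room A, room C, room E, room F, room G}), so by Hall's theorem at most 5 of the 8 guests can be matched.
That matches 5 of the 8, leaving 3 unmatched; no matching can do better.

3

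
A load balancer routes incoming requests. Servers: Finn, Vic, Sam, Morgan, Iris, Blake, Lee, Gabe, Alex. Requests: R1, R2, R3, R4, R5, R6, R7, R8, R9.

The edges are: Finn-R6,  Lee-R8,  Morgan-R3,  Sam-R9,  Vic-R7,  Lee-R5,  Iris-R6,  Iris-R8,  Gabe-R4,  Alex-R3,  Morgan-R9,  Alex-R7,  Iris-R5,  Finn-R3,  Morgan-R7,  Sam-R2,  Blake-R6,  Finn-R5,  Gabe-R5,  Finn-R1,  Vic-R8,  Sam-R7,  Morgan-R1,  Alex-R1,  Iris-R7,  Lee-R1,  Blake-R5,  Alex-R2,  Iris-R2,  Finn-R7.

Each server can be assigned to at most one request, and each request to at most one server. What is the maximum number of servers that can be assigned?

For example, pair Finn→R1, Vic→R8, Sam→R9, Morgan→R3, Iris→R2, Blake→R6, Lee→R5, Gabe→R4, Alex→R7.
All 9 servers are matched, so no larger matching exists.

9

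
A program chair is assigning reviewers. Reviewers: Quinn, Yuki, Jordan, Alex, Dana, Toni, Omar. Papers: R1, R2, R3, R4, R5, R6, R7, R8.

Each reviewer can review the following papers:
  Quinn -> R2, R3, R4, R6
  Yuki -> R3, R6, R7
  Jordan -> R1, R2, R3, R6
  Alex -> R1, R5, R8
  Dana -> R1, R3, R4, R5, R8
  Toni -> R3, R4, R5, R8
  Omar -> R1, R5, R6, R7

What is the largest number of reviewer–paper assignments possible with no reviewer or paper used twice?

7

One maximum matching: Quinn–R2, Yuki–R6, Jordan–R3, Alex–R5, Dana–R4, Toni–R8, Omar–R7.
All 7 reviewers are matched, so no larger matching exists.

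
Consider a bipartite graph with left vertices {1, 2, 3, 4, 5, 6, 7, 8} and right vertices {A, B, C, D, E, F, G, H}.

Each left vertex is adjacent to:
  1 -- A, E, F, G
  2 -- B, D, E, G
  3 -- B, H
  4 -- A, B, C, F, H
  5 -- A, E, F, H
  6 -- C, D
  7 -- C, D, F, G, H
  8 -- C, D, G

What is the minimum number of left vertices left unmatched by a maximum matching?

A valid assignment of size 8: 1-F, 2-E, 3-B, 4-C, 5-A, 6-D, 7-H, 8-G.
All 8 left vertices are matched, so no larger matching exists.
That matches 8 of the 8, leaving 0 unmatched; no matching can do better.

0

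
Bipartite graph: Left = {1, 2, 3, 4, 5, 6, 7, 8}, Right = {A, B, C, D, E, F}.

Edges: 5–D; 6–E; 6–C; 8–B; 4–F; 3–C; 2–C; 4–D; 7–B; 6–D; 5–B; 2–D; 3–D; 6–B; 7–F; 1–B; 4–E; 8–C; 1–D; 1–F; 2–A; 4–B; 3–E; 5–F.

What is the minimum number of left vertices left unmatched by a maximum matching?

2

One maximum matching: 1→D, 2→A, 3→C, 4→E, 5→F, 6→B.
The set {1, 3, 4, 5, 6, 7, 8} has only 5 neighbours ({B, C, D, E, F}), so by Hall's theorem at most 6 of the 8 left vertices can be matched.
That matches 6 of the 8, leaving 2 unmatched; no matching can do better.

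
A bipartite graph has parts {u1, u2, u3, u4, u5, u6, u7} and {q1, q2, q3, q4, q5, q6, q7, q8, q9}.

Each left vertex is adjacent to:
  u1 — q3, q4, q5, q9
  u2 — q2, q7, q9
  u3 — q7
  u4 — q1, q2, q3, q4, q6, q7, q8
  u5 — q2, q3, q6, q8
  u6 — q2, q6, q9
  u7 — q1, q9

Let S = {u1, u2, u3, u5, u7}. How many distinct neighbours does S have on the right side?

9

The union of neighbours of {u1, u2, u3, u5, u7} is {q1, q2, q3, q4, q5, q6, q7, q8, q9}, which has 9 elements.
Since |N(S)| = 9 ≥ |S| = 5, Hall's condition holds for this subset.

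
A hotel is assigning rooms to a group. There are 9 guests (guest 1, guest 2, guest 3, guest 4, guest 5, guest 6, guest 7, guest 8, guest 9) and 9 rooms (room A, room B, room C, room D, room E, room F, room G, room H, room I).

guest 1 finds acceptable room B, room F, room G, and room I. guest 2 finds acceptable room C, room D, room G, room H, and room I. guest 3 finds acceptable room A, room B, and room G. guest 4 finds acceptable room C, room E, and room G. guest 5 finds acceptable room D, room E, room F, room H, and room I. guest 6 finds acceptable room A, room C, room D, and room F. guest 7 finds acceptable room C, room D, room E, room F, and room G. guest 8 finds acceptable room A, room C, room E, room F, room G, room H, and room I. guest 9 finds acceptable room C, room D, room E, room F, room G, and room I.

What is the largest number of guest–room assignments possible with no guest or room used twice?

9

For example, pair guest 1-room B, guest 2-room G, guest 3-room A, guest 4-room E, guest 5-room H, guest 6-room F, guest 7-room D, guest 8-room C, guest 9-room I.
All 9 guests are matched, so no larger matching exists.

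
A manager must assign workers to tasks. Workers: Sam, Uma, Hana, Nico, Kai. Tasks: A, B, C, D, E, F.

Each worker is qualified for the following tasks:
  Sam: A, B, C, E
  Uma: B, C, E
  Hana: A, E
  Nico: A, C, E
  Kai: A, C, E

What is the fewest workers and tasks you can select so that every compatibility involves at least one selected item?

{A, B, C, E} is a vertex cover of size 4: every edge has an endpoint in this set.
No smaller cover exists because Sam–B, Uma–C, Hana–A, Nico–E is a matching of size 4, and a cover must include an endpoint of each of these disjoint edges (König's theorem).

4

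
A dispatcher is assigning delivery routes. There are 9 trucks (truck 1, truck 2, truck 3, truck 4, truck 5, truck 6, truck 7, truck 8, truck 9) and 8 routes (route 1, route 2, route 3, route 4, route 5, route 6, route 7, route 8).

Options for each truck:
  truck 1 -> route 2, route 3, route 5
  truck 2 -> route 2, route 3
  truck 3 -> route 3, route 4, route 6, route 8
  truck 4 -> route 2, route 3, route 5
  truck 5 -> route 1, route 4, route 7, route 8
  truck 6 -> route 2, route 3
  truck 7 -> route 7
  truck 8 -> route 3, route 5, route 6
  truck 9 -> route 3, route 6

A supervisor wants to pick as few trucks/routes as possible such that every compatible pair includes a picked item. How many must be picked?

7

The 7 edges truck 1–route 5, truck 2–route 3, truck 3–route 4, truck 4–route 2, truck 5–route 1, truck 7–route 7, truck 8–route 6 form a matching, so any vertex cover needs at least 7 vertices (one per matched edge).
Conversely {truck 3, truck 5, truck 7, route 2, route 3, route 5, route 6} meets every edge and has exactly 7 vertices, so 7 is optimal.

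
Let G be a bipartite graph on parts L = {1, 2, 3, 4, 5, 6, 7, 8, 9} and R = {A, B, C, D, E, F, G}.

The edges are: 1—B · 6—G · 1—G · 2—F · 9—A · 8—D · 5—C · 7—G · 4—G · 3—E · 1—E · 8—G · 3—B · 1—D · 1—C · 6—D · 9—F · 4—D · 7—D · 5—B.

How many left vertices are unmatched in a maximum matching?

2

One maximum matching: 1-E, 2-F, 3-B, 4-D, 5-C, 6-G, 9-A.
The set {4, 6, 7, 8} has only 2 neighbours ({D, G}), so by Hall's theorem at most 7 of the 9 left vertices can be matched.
That matches 7 of the 9, leaving 2 unmatched; no matching can do better.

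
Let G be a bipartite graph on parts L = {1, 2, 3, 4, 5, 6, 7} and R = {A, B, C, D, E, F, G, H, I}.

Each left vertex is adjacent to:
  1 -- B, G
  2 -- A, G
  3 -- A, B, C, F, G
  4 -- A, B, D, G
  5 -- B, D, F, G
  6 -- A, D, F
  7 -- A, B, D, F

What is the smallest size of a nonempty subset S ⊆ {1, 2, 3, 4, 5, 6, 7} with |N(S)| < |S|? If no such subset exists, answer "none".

Take S = {1, 2, 4, 5, 6, 7}. Its neighbourhood is {A, B, D, F, G}, so |N(S)| = 5 < |S| = 6.
Every subset of size less than 6 has at least as many neighbours as members, so 6 is the minimum.

6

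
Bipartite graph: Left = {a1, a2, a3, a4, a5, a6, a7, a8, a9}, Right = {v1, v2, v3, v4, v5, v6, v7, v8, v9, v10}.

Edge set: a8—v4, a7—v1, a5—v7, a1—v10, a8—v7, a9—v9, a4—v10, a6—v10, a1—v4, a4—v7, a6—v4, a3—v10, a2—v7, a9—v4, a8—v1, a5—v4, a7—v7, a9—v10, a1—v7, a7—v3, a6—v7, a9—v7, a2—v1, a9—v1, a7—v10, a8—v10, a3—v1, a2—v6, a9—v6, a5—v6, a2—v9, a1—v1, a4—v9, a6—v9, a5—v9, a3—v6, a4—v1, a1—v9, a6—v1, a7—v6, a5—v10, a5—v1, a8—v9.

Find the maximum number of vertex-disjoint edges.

7

For example, pair a1–v4, a2–v7, a3–v1, a4–v9, a5–v6, a6–v10, a7–v3.
The set {a1, a2, a3, a4, a5, a6, a8, a9} has only 6 neighbours ({v1, v10, v4, v6, v7, v9}), so by Hall's theorem at most 7 of the 9 left vertices can be matched.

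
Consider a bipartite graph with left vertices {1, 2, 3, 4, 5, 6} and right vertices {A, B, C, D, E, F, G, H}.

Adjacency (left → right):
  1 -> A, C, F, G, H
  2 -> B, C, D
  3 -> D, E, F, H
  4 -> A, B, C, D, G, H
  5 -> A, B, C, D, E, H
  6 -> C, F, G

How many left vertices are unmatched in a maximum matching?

0

A valid assignment of size 6: 1-G, 2-B, 3-E, 4-H, 5-A, 6-F.
All 6 left vertices are matched, so no larger matching exists.
That matches 6 of the 6, leaving 0 unmatched; no matching can do better.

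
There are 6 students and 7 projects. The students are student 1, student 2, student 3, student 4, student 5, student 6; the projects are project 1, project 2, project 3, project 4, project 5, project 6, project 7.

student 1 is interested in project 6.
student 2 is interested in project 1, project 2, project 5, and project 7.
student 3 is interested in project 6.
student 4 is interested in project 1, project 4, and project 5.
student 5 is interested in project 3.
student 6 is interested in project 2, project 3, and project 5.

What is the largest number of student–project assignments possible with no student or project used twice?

One maximum matching: student 1–project 6, student 2–project 1, student 4–project 4, student 5–project 3, student 6–project 2.
The set {student 1, student 3} has only 1 neighbour ({project 6}), so by Hall's theorem at most 5 of the 6 students can be matched.

5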